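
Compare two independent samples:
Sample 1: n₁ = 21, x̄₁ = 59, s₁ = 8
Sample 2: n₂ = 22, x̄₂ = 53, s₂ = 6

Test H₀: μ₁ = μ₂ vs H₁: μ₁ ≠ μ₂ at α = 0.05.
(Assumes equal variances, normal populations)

Pooled variance: s²_p = [20×8² + 21×6²]/(41) = 49.6585
s_p = 7.0469
SE = s_p×√(1/n₁ + 1/n₂) = 7.0469×√(1/21 + 1/22) = 2.1499
t = (x̄₁ - x̄₂)/SE = (59 - 53)/2.1499 = 2.7908
df = 41, t-critical = ±2.020
Decision: reject H₀

Answer: t = 2.7908, reject H₀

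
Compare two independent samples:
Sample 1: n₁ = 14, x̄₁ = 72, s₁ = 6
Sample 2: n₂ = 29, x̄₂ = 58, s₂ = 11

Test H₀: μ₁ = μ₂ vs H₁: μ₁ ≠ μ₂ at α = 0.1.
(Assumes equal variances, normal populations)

Answer: t = 4.4359, reject H₀

Derivation:
Pooled variance: s²_p = [13×6² + 28×11²]/(41) = 94.0488
s_p = 9.6979
SE = s_p×√(1/n₁ + 1/n₂) = 9.6979×√(1/14 + 1/29) = 3.1561
t = (x̄₁ - x̄₂)/SE = (72 - 58)/3.1561 = 4.4359
df = 41, t-critical = ±1.683
Decision: reject H₀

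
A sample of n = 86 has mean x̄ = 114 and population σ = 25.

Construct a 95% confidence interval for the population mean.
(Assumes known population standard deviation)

Confidence level: 95%, α = 0.05
z_0.025 = 1.960
SE = σ/√n = 25/√86 = 2.6958
Margin of error = 1.960 × 2.6958 = 5.2838
CI: x̄ ± margin = 114 ± 5.2838
CI: (108.7162, 119.2838)

Answer: (108.7162, 119.2838)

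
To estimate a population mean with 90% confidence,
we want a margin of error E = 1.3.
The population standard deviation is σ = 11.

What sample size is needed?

z_0.05 = 1.645
n = (z×σ/E)² = (1.645×11/1.3)²
n = 193.7450
Round up: n = 194

Answer: n = 194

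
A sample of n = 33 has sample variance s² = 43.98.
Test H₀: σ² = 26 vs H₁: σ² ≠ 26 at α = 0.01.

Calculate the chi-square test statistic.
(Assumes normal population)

df = n - 1 = 32
χ² = (n-1)s²/σ₀² = 32×43.98/26 = 54.1292
Critical values: χ²_{0.995,32} = 15.134, χ²_{0.005,32} = 56.328
Rejection region: χ² < 15.134 or χ² > 56.328
Decision: fail to reject H₀

Answer: χ² = 54.1292, fail to reject H₀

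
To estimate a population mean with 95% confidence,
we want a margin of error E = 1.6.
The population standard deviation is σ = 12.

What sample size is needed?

z_0.025 = 1.960
n = (z×σ/E)² = (1.960×12/1.6)²
n = 216.0900
Round up: n = 217

Answer: n = 217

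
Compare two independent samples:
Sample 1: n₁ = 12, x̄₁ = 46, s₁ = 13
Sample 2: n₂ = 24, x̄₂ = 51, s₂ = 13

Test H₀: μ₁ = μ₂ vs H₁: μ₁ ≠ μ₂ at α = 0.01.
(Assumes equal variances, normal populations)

Answer: t = -1.0879, fail to reject H₀

Derivation:
Pooled variance: s²_p = [11×13² + 23×13²]/(34) = 169.0000
s_p = 13.0000
SE = s_p×√(1/n₁ + 1/n₂) = 13.0000×√(1/12 + 1/24) = 4.5962
t = (x̄₁ - x̄₂)/SE = (46 - 51)/4.5962 = -1.0879
df = 34, t-critical = ±2.728
Decision: fail to reject H₀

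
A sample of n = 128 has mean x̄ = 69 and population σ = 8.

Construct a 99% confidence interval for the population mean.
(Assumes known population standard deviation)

Confidence level: 99%, α = 0.01
z_0.005 = 2.576
SE = σ/√n = 8/√128 = 0.7071
Margin of error = 2.576 × 0.7071 = 1.8215
CI: x̄ ± margin = 69 ± 1.8215
CI: (67.1785, 70.8215)

Answer: (67.1785, 70.8215)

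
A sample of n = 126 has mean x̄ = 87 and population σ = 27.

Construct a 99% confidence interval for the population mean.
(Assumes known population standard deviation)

Confidence level: 99%, α = 0.01
z_0.005 = 2.576
SE = σ/√n = 27/√126 = 2.4054
Margin of error = 2.576 × 2.4054 = 6.1963
CI: x̄ ± margin = 87 ± 6.1963
CI: (80.8037, 93.1963)

Answer: (80.8037, 93.1963)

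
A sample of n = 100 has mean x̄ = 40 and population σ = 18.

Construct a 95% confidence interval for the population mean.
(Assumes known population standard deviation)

Answer: (36.4720, 43.5280)

Derivation:
Confidence level: 95%, α = 0.05
z_0.025 = 1.960
SE = σ/√n = 18/√100 = 1.8000
Margin of error = 1.960 × 1.8000 = 3.5280
CI: x̄ ± margin = 40 ± 3.5280
CI: (36.4720, 43.5280)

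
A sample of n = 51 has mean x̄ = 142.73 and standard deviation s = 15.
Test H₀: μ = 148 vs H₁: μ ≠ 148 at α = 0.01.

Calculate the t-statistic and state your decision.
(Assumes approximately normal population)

df = n - 1 = 50
SE = s/√n = 15/√51 = 2.1004
t = (x̄ - μ₀)/SE = (142.73 - 148)/2.1004 = -2.5090
Critical value: t_{0.005,50} = ±2.678
p-value ≈ 0.0154
Decision: fail to reject H₀

Answer: t = -2.5090, fail to reject H₀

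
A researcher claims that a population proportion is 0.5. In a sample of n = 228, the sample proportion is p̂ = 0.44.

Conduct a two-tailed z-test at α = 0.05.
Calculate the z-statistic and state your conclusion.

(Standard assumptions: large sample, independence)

Answer: z = -1.8120, fail to reject H₀

Derivation:
H₀: p = 0.5, H₁: p ≠ 0.5
Standard error: SE = √(p₀(1-p₀)/n) = √(0.5×0.5/228) = 0.033113
z-statistic: z = (p̂ - p₀)/SE = (0.44 - 0.5)/0.033113 = -1.8120
Critical value: z_0.025 = ±1.960
p-value = 0.0700
Decision: fail to reject H₀ at α = 0.05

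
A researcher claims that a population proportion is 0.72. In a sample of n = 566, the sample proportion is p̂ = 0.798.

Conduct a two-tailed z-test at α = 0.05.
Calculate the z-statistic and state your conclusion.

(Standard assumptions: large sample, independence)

H₀: p = 0.72, H₁: p ≠ 0.72
Standard error: SE = √(p₀(1-p₀)/n) = √(0.72×0.28/566) = 0.018873
z-statistic: z = (p̂ - p₀)/SE = (0.798 - 0.72)/0.018873 = 4.1329
Critical value: z_0.025 = ±1.960
p-value < 0.0001
Decision: reject H₀ at α = 0.05

Answer: z = 4.1329, reject H₀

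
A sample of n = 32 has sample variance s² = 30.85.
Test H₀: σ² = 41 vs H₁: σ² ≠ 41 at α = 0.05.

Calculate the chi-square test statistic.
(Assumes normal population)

df = n - 1 = 31
χ² = (n-1)s²/σ₀² = 31×30.85/41 = 23.3256
Critical values: χ²_{0.975,31} = 17.539, χ²_{0.025,31} = 48.232
Rejection region: χ² < 17.539 or χ² > 48.232
Decision: fail to reject H₀

Answer: χ² = 23.3256, fail to reject H₀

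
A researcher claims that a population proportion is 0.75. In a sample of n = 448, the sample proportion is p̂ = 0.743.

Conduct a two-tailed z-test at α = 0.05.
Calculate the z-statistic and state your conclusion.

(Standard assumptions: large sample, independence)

H₀: p = 0.75, H₁: p ≠ 0.75
Standard error: SE = √(p₀(1-p₀)/n) = √(0.75×0.25/448) = 0.020458
z-statistic: z = (p̂ - p₀)/SE = (0.743 - 0.75)/0.020458 = -0.3422
Critical value: z_0.025 = ±1.960
p-value = 0.7322
Decision: fail to reject H₀ at α = 0.05

Answer: z = -0.3422, fail to reject H₀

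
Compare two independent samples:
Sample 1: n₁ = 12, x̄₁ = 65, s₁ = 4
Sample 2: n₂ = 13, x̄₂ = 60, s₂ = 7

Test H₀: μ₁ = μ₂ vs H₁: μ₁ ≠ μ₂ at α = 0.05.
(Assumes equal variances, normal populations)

Pooled variance: s²_p = [11×4² + 12×7²]/(23) = 33.2174
s_p = 5.7635
SE = s_p×√(1/n₁ + 1/n₂) = 5.7635×√(1/12 + 1/13) = 2.3072
t = (x̄₁ - x̄₂)/SE = (65 - 60)/2.3072 = 2.1671
df = 23, t-critical = ±2.069
Decision: reject H₀

Answer: t = 2.1671, reject H₀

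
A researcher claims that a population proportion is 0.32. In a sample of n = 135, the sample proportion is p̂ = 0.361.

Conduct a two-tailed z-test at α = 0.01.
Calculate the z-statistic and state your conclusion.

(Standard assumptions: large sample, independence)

Answer: z = 1.0212, fail to reject H₀

Derivation:
H₀: p = 0.32, H₁: p ≠ 0.32
Standard error: SE = √(p₀(1-p₀)/n) = √(0.32×0.68/135) = 0.040148
z-statistic: z = (p̂ - p₀)/SE = (0.361 - 0.32)/0.040148 = 1.0212
Critical value: z_0.005 = ±2.576
p-value = 0.3072
Decision: fail to reject H₀ at α = 0.01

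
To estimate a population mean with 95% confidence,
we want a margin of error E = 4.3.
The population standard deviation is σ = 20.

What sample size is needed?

z_0.025 = 1.960
n = (z×σ/E)² = (1.960×20/4.3)²
n = 83.1065
Round up: n = 84

Answer: n = 84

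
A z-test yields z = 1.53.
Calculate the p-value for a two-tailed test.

Answer: p-value ≈ 0.1260

Derivation:
For z = 1.53:
p = 2×P(Z > |1.53|) = 2×(1 - Φ(1.53)) = 0.1260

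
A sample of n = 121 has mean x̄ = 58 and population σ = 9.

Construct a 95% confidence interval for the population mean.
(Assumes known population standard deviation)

Confidence level: 95%, α = 0.05
z_0.025 = 1.960
SE = σ/√n = 9/√121 = 0.8182
Margin of error = 1.960 × 0.8182 = 1.6037
CI: x̄ ± margin = 58 ± 1.6037
CI: (56.3963, 59.6037)

Answer: (56.3963, 59.6037)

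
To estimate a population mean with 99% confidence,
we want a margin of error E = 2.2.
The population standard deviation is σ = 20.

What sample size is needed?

z_0.005 = 2.576
n = (z×σ/E)² = (2.576×20/2.2)²
n = 548.4112
Round up: n = 549

Answer: n = 549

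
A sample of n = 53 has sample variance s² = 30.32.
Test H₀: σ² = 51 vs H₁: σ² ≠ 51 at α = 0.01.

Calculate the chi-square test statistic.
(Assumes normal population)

Answer: χ² = 30.9145, fail to reject H₀

Derivation:
df = n - 1 = 52
χ² = (n-1)s²/σ₀² = 52×30.32/51 = 30.9145
Critical values: χ²_{0.995,52} = 29.481, χ²_{0.005,52} = 82.001
Rejection region: χ² < 29.481 or χ² > 82.001
Decision: fail to reject H₀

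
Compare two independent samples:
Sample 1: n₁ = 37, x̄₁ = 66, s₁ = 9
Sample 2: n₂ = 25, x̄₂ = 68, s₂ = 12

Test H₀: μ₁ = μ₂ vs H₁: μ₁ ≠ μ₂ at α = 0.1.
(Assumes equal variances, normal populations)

Pooled variance: s²_p = [36×9² + 24×12²]/(60) = 106.2000
s_p = 10.3053
SE = s_p×√(1/n₁ + 1/n₂) = 10.3053×√(1/37 + 1/25) = 2.6680
t = (x̄₁ - x̄₂)/SE = (66 - 68)/2.6680 = -0.7496
df = 60, t-critical = ±1.671
Decision: fail to reject H₀

Answer: t = -0.7496, fail to reject H₀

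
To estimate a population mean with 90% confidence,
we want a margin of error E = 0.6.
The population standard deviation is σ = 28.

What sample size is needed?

Answer: n = 5894

Derivation:
z_0.05 = 1.645
n = (z×σ/E)² = (1.645×28/0.6)²
n = 5893.1211
Round up: n = 5894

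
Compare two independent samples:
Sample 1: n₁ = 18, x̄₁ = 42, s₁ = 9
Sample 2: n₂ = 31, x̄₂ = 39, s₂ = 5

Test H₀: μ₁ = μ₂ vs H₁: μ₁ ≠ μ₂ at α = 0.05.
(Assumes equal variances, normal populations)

Pooled variance: s²_p = [17×9² + 30×5²]/(47) = 45.2553
s_p = 6.7272
SE = s_p×√(1/n₁ + 1/n₂) = 6.7272×√(1/18 + 1/31) = 1.9935
t = (x̄₁ - x̄₂)/SE = (42 - 39)/1.9935 = 1.5049
df = 47, t-critical = ±2.012
Decision: fail to reject H₀

Answer: t = 1.5049, fail to reject H₀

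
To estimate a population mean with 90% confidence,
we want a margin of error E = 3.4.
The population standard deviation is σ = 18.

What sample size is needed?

Answer: n = 76

Derivation:
z_0.05 = 1.645
n = (z×σ/E)² = (1.645×18/3.4)²
n = 75.8436
Round up: n = 76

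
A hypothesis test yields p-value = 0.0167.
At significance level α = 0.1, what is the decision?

Compare p-value to α:
0.0167 < 0.1
Decision: reject H₀

Answer: reject H₀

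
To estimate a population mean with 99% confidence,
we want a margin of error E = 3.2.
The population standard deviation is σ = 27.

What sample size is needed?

z_0.005 = 2.576
n = (z×σ/E)² = (2.576×27/3.2)²
n = 472.4102
Round up: n = 473

Answer: n = 473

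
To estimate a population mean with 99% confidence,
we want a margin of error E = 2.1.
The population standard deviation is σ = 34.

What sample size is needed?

Answer: n = 1740

Derivation:
z_0.005 = 2.576
n = (z×σ/E)² = (2.576×34/2.1)²
n = 1739.4460
Round up: n = 1740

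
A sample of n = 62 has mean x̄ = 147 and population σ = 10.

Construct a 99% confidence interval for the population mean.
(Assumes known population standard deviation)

Answer: (143.7285, 150.2715)

Derivation:
Confidence level: 99%, α = 0.01
z_0.005 = 2.576
SE = σ/√n = 10/√62 = 1.2700
Margin of error = 2.576 × 1.2700 = 3.2715
CI: x̄ ± margin = 147 ± 3.2715
CI: (143.7285, 150.2715)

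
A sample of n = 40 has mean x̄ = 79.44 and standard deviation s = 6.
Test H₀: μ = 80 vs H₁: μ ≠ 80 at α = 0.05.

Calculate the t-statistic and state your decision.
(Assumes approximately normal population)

Answer: t = -0.5903, fail to reject H₀

Derivation:
df = n - 1 = 39
SE = s/√n = 6/√40 = 0.9487
t = (x̄ - μ₀)/SE = (79.44 - 80)/0.9487 = -0.5903
Critical value: t_{0.025,39} = ±2.023
p-value ≈ 0.5584
Decision: fail to reject H₀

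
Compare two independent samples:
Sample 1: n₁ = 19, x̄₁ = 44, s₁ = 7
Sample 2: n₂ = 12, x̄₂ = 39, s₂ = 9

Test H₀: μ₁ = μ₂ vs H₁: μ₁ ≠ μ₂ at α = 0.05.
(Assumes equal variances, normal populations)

Answer: t = 1.7342, fail to reject H₀

Derivation:
Pooled variance: s²_p = [18×7² + 11×9²]/(29) = 61.1379
s_p = 7.8191
SE = s_p×√(1/n₁ + 1/n₂) = 7.8191×√(1/19 + 1/12) = 2.8832
t = (x̄₁ - x̄₂)/SE = (44 - 39)/2.8832 = 1.7342
df = 29, t-critical = ±2.045
Decision: fail to reject H₀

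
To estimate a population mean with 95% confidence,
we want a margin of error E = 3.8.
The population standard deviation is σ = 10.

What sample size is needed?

z_0.025 = 1.960
n = (z×σ/E)² = (1.960×10/3.8)²
n = 26.6039
Round up: n = 27

Answer: n = 27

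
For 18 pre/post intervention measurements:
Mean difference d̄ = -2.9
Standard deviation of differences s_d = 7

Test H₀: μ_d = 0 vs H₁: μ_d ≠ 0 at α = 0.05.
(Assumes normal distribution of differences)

Answer: t = -1.7577, fail to reject H₀

Derivation:
df = n - 1 = 17
SE = s_d/√n = 7/√18 = 1.6499
t = d̄/SE = -2.9/1.6499 = -1.7577
Critical value: t_{0.025,17} = ±2.110
p-value ≈ 0.0968
Decision: fail to reject H₀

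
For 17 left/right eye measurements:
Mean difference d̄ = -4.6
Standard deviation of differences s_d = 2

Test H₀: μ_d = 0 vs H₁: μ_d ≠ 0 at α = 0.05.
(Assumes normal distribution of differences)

df = n - 1 = 16
SE = s_d/√n = 2/√17 = 0.4851
t = d̄/SE = -4.6/0.4851 = -9.4826
Critical value: t_{0.025,16} = ±2.120
p-value < 0.0001
Decision: reject H₀

Answer: t = -9.4826, reject H₀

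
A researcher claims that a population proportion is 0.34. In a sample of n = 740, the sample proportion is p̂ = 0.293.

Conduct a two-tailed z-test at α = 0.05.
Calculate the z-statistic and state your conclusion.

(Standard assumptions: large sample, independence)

Answer: z = -2.6990, reject H₀

Derivation:
H₀: p = 0.34, H₁: p ≠ 0.34
Standard error: SE = √(p₀(1-p₀)/n) = √(0.34×0.66/740) = 0.017414
z-statistic: z = (p̂ - p₀)/SE = (0.293 - 0.34)/0.017414 = -2.6990
Critical value: z_0.025 = ±1.960
p-value = 0.0070
Decision: reject H₀ at α = 0.05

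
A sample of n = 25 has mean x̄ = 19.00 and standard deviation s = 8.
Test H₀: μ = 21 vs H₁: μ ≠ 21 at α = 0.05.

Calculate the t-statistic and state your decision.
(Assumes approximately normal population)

Answer: t = -1.2500, fail to reject H₀

Derivation:
df = n - 1 = 24
SE = s/√n = 8/√25 = 1.6000
t = (x̄ - μ₀)/SE = (19.00 - 21)/1.6000 = -1.2500
Critical value: t_{0.025,24} = ±2.064
p-value ≈ 0.2234
Decision: fail to reject H₀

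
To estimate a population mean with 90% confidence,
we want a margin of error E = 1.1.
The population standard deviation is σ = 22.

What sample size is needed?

z_0.05 = 1.645
n = (z×σ/E)² = (1.645×22/1.1)²
n = 1082.4100
Round up: n = 1083

Answer: n = 1083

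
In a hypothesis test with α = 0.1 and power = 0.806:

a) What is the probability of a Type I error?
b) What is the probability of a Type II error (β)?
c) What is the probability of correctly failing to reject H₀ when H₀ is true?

a) Type I error probability = α = 0.1
b) Power = P(reject H₀ | H₁ true) = 1 - β = 0.806, so Type II error probability = β = 1 - Power = 0.194
c) P(fail to reject H₀ | H₀ true) = 1 - α = 0.9

Answer: a) 0.1, b) 0.194, c) 0.9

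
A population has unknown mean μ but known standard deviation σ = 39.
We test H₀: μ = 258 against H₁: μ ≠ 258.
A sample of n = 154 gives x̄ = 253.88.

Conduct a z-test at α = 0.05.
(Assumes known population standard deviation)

Standard error: SE = σ/√n = 39/√154 = 3.1427
z-statistic: z = (x̄ - μ₀)/SE = (253.88 - 258)/3.1427 = -1.3110
Critical value: ±1.960
p-value = 0.1899
Decision: fail to reject H₀

Answer: z = -1.3110, fail to reject H₀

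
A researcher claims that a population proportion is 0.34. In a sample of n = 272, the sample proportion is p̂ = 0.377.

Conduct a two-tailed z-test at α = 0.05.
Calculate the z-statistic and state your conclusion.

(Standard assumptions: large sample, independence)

H₀: p = 0.34, H₁: p ≠ 0.34
Standard error: SE = √(p₀(1-p₀)/n) = √(0.34×0.66/272) = 0.028723
z-statistic: z = (p̂ - p₀)/SE = (0.377 - 0.34)/0.028723 = 1.2882
Critical value: z_0.025 = ±1.960
p-value = 0.1977
Decision: fail to reject H₀ at α = 0.05

Answer: z = 1.2882, fail to reject H₀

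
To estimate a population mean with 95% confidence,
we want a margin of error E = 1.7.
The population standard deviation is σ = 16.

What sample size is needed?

Answer: n = 341

Derivation:
z_0.025 = 1.960
n = (z×σ/E)² = (1.960×16/1.7)²
n = 340.2940
Round up: n = 341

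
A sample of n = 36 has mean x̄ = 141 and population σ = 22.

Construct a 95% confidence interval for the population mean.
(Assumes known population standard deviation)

Confidence level: 95%, α = 0.05
z_0.025 = 1.960
SE = σ/√n = 22/√36 = 3.6667
Margin of error = 1.960 × 3.6667 = 7.1867
CI: x̄ ± margin = 141 ± 7.1867
CI: (133.8133, 148.1867)

Answer: (133.8133, 148.1867)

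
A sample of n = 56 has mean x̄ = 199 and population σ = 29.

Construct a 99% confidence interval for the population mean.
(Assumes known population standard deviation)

Confidence level: 99%, α = 0.01
z_0.005 = 2.576
SE = σ/√n = 29/√56 = 3.8753
Margin of error = 2.576 × 3.8753 = 9.9828
CI: x̄ ± margin = 199 ± 9.9828
CI: (189.0172, 208.9828)

Answer: (189.0172, 208.9828)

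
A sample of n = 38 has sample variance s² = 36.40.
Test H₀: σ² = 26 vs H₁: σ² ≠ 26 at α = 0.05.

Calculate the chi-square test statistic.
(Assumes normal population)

Answer: χ² = 51.8000, fail to reject H₀

Derivation:
df = n - 1 = 37
χ² = (n-1)s²/σ₀² = 37×36.40/26 = 51.8000
Critical values: χ²_{0.975,37} = 22.106, χ²_{0.025,37} = 55.668
Rejection region: χ² < 22.106 or χ² > 55.668
Decision: fail to reject H₀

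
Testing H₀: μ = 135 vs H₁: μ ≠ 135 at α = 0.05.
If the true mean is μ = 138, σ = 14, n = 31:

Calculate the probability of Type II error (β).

SE = σ/√n = 14/√31 = 2.5145
Critical values: μ₀ ± z_0.025×SE = 135 ± 1.960×2.5145
Acceptance region: (130.0716, 139.9284)
Under H₁ (μ = 138): z_high = (139.9284 - 138)/2.5145 = 0.7669, z_low = (130.0716 - 138)/2.5145 = -3.1531
β = P(not reject | H₁) = Φ(0.7669) - Φ(-3.1531) ≈ 0.7776

Answer: β ≈ 0.7776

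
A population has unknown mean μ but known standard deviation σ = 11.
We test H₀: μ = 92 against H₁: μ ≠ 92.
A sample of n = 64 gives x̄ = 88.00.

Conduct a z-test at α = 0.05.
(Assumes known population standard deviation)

Standard error: SE = σ/√n = 11/√64 = 1.3750
z-statistic: z = (x̄ - μ₀)/SE = (88.00 - 92)/1.3750 = -2.9091
Critical value: ±1.960
p-value = 0.0036
Decision: reject H₀

Answer: z = -2.9091, reject H₀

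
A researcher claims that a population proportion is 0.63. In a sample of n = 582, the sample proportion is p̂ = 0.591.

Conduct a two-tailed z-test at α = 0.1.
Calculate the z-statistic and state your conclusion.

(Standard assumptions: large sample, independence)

H₀: p = 0.63, H₁: p ≠ 0.63
Standard error: SE = √(p₀(1-p₀)/n) = √(0.63×0.37/582) = 0.020013
z-statistic: z = (p̂ - p₀)/SE = (0.591 - 0.63)/0.020013 = -1.9487
Critical value: z_0.05 = ±1.645
p-value = 0.0513
Decision: reject H₀ at α = 0.1

Answer: z = -1.9487, reject H₀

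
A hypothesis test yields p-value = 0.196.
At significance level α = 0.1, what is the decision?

Answer: fail to reject H₀

Derivation:
Compare p-value to α:
0.196 ≥ 0.1
Decision: fail to reject H₀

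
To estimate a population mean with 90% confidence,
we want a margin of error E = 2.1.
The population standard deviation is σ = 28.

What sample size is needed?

z_0.05 = 1.645
n = (z×σ/E)² = (1.645×28/2.1)²
n = 481.0711
Round up: n = 482

Answer: n = 482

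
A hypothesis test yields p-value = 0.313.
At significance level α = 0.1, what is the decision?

Compare p-value to α:
0.313 ≥ 0.1
Decision: fail to reject H₀

Answer: fail to reject H₀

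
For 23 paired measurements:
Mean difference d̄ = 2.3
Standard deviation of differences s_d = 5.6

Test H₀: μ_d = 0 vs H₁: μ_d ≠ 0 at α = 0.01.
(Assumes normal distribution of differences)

Answer: t = 1.9697, fail to reject H₀

Derivation:
df = n - 1 = 22
SE = s_d/√n = 5.6/√23 = 1.1677
t = d̄/SE = 2.3/1.1677 = 1.9697
Critical value: t_{0.005,22} = ±2.819
p-value ≈ 0.0616
Decision: fail to reject H₀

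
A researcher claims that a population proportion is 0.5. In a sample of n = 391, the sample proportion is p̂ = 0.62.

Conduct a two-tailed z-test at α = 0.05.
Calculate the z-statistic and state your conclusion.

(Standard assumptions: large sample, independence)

H₀: p = 0.5, H₁: p ≠ 0.5
Standard error: SE = √(p₀(1-p₀)/n) = √(0.5×0.5/391) = 0.025286
z-statistic: z = (p̂ - p₀)/SE = (0.62 - 0.5)/0.025286 = 4.7457
Critical value: z_0.025 = ±1.960
p-value < 0.0001
Decision: reject H₀ at α = 0.05

Answer: z = 4.7457, reject H₀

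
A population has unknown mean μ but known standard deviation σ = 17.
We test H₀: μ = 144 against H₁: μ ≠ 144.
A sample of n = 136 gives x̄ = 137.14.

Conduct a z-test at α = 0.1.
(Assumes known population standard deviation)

Standard error: SE = σ/√n = 17/√136 = 1.4577
z-statistic: z = (x̄ - μ₀)/SE = (137.14 - 144)/1.4577 = -4.7060
Critical value: ±1.645
p-value < 0.0001
Decision: reject H₀

Answer: z = -4.7060, reject H₀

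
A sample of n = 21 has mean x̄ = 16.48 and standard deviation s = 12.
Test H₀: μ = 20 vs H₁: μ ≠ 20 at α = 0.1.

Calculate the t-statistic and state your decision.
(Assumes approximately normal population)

Answer: t = -1.3442, fail to reject H₀

Derivation:
df = n - 1 = 20
SE = s/√n = 12/√21 = 2.6186
t = (x̄ - μ₀)/SE = (16.48 - 20)/2.6186 = -1.3442
Critical value: t_{0.05,20} = ±1.725
p-value ≈ 0.1939
Decision: fail to reject H₀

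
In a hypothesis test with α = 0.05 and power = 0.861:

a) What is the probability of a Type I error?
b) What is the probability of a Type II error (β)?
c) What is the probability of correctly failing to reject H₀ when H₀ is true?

Answer: a) 0.05, b) 0.139, c) 0.95

Derivation:
a) Type I error probability = α = 0.05
b) Power = P(reject H₀ | H₁ true) = 1 - β = 0.861, so Type II error probability = β = 1 - Power = 0.139
c) P(fail to reject H₀ | H₀ true) = 1 - α = 0.95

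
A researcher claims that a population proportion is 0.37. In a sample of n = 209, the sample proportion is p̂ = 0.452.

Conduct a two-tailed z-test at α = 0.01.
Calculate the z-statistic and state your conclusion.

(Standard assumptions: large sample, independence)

H₀: p = 0.37, H₁: p ≠ 0.37
Standard error: SE = √(p₀(1-p₀)/n) = √(0.37×0.63/209) = 0.033396
z-statistic: z = (p̂ - p₀)/SE = (0.452 - 0.37)/0.033396 = 2.4554
Critical value: z_0.005 = ±2.576
p-value = 0.0141
Decision: fail to reject H₀ at α = 0.01

Answer: z = 2.4554, fail to reject H₀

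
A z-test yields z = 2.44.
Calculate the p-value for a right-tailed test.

Answer: p-value ≈ 0.0073

Derivation:
For z = 2.44:
p = P(Z > 2.44) = 1 - Φ(2.44) = 0.0073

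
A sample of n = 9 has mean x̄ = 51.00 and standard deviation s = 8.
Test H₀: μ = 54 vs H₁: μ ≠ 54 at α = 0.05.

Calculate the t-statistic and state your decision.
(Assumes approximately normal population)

Answer: t = -1.1250, fail to reject H₀

Derivation:
df = n - 1 = 8
SE = s/√n = 8/√9 = 2.6667
t = (x̄ - μ₀)/SE = (51.00 - 54)/2.6667 = -1.1250
Critical value: t_{0.025,8} = ±2.306
p-value ≈ 0.2932
Decision: fail to reject H₀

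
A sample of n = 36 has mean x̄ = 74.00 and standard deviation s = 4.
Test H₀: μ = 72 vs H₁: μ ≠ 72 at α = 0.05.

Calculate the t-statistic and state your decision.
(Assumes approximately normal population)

df = n - 1 = 35
SE = s/√n = 4/√36 = 0.6667
t = (x̄ - μ₀)/SE = (74.00 - 72)/0.6667 = 2.9999
Critical value: t_{0.025,35} = ±2.030
p-value ≈ 0.0050
Decision: reject H₀

Answer: t = 2.9999, reject H₀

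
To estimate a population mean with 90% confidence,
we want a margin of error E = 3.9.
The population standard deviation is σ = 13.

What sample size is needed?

Answer: n = 31

Derivation:
z_0.05 = 1.645
n = (z×σ/E)² = (1.645×13/3.9)²
n = 30.0669
Round up: n = 31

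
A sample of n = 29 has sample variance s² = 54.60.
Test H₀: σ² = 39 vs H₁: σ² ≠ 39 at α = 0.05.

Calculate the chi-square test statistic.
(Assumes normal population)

df = n - 1 = 28
χ² = (n-1)s²/σ₀² = 28×54.60/39 = 39.2000
Critical values: χ²_{0.975,28} = 15.308, χ²_{0.025,28} = 44.461
Rejection region: χ² < 15.308 or χ² > 44.461
Decision: fail to reject H₀

Answer: χ² = 39.2000, fail to reject H₀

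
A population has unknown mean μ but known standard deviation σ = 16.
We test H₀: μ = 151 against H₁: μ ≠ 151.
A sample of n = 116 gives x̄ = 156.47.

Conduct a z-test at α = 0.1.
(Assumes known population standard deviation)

Standard error: SE = σ/√n = 16/√116 = 1.4856
z-statistic: z = (x̄ - μ₀)/SE = (156.47 - 151)/1.4856 = 3.6820
Critical value: ±1.645
p-value = 0.0002
Decision: reject H₀

Answer: z = 3.6820, reject H₀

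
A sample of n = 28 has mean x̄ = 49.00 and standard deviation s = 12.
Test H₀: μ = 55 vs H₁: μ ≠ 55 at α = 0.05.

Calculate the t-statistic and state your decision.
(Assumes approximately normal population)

df = n - 1 = 27
SE = s/√n = 12/√28 = 2.2678
t = (x̄ - μ₀)/SE = (49.00 - 55)/2.2678 = -2.6457
Critical value: t_{0.025,27} = ±2.052
p-value ≈ 0.0134
Decision: reject H₀

Answer: t = -2.6457, reject H₀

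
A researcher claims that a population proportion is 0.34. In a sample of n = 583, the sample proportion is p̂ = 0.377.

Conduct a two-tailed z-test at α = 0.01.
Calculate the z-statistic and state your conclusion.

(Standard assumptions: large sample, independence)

Answer: z = 1.8859, fail to reject H₀

Derivation:
H₀: p = 0.34, H₁: p ≠ 0.34
Standard error: SE = √(p₀(1-p₀)/n) = √(0.34×0.66/583) = 0.019619
z-statistic: z = (p̂ - p₀)/SE = (0.377 - 0.34)/0.019619 = 1.8859
Critical value: z_0.005 = ±2.576
p-value = 0.0593
Decision: fail to reject H₀ at α = 0.01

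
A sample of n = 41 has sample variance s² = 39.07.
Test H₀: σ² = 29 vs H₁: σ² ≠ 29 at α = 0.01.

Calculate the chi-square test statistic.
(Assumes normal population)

Answer: χ² = 53.8897, fail to reject H₀

Derivation:
df = n - 1 = 40
χ² = (n-1)s²/σ₀² = 40×39.07/29 = 53.8897
Critical values: χ²_{0.995,40} = 20.707, χ²_{0.005,40} = 66.766
Rejection region: χ² < 20.707 or χ² > 66.766
Decision: fail to reject H₀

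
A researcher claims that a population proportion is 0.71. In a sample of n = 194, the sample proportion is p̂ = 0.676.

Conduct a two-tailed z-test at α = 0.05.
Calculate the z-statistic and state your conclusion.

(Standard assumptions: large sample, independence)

H₀: p = 0.71, H₁: p ≠ 0.71
Standard error: SE = √(p₀(1-p₀)/n) = √(0.71×0.29/194) = 0.032578
z-statistic: z = (p̂ - p₀)/SE = (0.676 - 0.71)/0.032578 = -1.0436
Critical value: z_0.025 = ±1.960
p-value = 0.2967
Decision: fail to reject H₀ at α = 0.05

Answer: z = -1.0436, fail to reject H₀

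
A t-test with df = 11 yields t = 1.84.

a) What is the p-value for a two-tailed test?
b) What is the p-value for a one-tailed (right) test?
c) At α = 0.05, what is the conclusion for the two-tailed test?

Answer: a) 0.0929, b) 0.0464, c) fail to reject H₀

Derivation:
Using t-distribution with df = 11:
a) Two-tailed: p = 2×P(T > 1.84) = 0.0929
b) One-tailed: p = P(T > 1.84) = 0.0464
c) 0.0929 ≥ 0.05, fail to reject H₀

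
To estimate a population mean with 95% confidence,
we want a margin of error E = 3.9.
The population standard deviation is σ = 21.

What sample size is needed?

Answer: n = 112

Derivation:
z_0.025 = 1.960
n = (z×σ/E)² = (1.960×21/3.9)²
n = 111.3837
Round up: n = 112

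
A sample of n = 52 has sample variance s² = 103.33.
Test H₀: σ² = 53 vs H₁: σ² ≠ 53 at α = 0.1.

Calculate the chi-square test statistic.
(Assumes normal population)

df = n - 1 = 51
χ² = (n-1)s²/σ₀² = 51×103.33/53 = 99.4308
Critical values: χ²_{0.95,51} = 35.600, χ²_{0.05,51} = 68.669
Rejection region: χ² < 35.600 or χ² > 68.669
Decision: reject H₀

Answer: χ² = 99.4308, reject H₀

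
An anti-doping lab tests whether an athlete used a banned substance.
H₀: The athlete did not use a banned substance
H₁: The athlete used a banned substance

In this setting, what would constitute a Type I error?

Answer: Falsely accusing a clean athlete of doping

Derivation:
Type I error: rejecting H₀ when it is actually true (false positive).
Type II error: failing to reject H₀ when H₁ is actually true (false negative).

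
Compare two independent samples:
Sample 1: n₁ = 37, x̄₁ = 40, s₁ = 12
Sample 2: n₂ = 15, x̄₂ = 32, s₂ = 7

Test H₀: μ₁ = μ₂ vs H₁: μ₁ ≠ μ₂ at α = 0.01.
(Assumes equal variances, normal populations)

Answer: t = 2.4121, fail to reject H₀

Derivation:
Pooled variance: s²_p = [36×12² + 14×7²]/(50) = 117.4000
s_p = 10.8351
SE = s_p×√(1/n₁ + 1/n₂) = 10.8351×√(1/37 + 1/15) = 3.3166
t = (x̄₁ - x̄₂)/SE = (40 - 32)/3.3166 = 2.4121
df = 50, t-critical = ±2.678
Decision: fail to reject H₀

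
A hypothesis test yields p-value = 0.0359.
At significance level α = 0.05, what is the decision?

Answer: reject H₀

Derivation:
Compare p-value to α:
0.0359 < 0.05
Decision: reject H₀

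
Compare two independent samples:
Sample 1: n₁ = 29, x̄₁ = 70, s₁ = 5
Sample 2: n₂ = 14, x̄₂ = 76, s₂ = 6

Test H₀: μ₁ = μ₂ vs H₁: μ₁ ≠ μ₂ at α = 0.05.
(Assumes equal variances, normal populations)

Answer: t = -3.4542, reject H₀

Derivation:
Pooled variance: s²_p = [28×5² + 13×6²]/(41) = 28.4878
s_p = 5.3374
SE = s_p×√(1/n₁ + 1/n₂) = 5.3374×√(1/29 + 1/14) = 1.7370
t = (x̄₁ - x̄₂)/SE = (70 - 76)/1.7370 = -3.4542
df = 41, t-critical = ±2.020
Decision: reject H₀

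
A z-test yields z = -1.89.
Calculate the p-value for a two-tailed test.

For z = -1.89:
p = 2×P(Z > |-1.89|) = 2×(1 - Φ(1.89)) = 0.0588

Answer: p-value ≈ 0.0588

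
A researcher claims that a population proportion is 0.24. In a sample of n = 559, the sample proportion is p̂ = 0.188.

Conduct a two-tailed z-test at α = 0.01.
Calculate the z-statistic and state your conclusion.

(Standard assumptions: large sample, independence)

Answer: z = -2.8787, reject H₀

Derivation:
H₀: p = 0.24, H₁: p ≠ 0.24
Standard error: SE = √(p₀(1-p₀)/n) = √(0.24×0.76/559) = 0.018064
z-statistic: z = (p̂ - p₀)/SE = (0.188 - 0.24)/0.018064 = -2.8787
Critical value: z_0.005 = ±2.576
p-value = 0.0040
Decision: reject H₀ at α = 0.01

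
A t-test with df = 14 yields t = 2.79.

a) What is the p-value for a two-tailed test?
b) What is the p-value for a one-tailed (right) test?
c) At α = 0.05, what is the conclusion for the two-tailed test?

Using t-distribution with df = 14:
a) Two-tailed: p = 2×P(T > 2.79) = 0.0145
b) One-tailed: p = P(T > 2.79) = 0.0072
c) 0.0145 < 0.05, reject H₀

Answer: a) 0.0145, b) 0.0072, c) reject H₀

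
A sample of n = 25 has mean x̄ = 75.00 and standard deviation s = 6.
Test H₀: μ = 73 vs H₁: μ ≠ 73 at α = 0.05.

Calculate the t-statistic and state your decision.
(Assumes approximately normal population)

Answer: t = 1.6667, fail to reject H₀

Derivation:
df = n - 1 = 24
SE = s/√n = 6/√25 = 1.2000
t = (x̄ - μ₀)/SE = (75.00 - 73)/1.2000 = 1.6667
Critical value: t_{0.025,24} = ±2.064
p-value ≈ 0.1086
Decision: fail to reject H₀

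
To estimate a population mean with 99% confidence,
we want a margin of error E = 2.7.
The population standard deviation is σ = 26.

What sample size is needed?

Answer: n = 616

Derivation:
z_0.005 = 2.576
n = (z×σ/E)² = (2.576×26/2.7)²
n = 615.3340
Round up: n = 616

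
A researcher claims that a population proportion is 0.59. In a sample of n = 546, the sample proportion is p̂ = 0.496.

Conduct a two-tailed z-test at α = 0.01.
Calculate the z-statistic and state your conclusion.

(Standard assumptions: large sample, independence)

Answer: z = -4.4658, reject H₀

Derivation:
H₀: p = 0.59, H₁: p ≠ 0.59
Standard error: SE = √(p₀(1-p₀)/n) = √(0.59×0.41/546) = 0.021049
z-statistic: z = (p̂ - p₀)/SE = (0.496 - 0.59)/0.021049 = -4.4658
Critical value: z_0.005 = ±2.576
p-value < 0.0001
Decision: reject H₀ at α = 0.01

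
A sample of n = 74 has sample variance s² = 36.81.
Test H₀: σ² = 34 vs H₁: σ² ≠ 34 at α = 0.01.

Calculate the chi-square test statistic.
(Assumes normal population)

df = n - 1 = 73
χ² = (n-1)s²/σ₀² = 73×36.81/34 = 79.0332
Critical values: χ²_{0.995,73} = 45.629, χ²_{0.005,73} = 107.862
Rejection region: χ² < 45.629 or χ² > 107.862
Decision: fail to reject H₀

Answer: χ² = 79.0332, fail to reject H₀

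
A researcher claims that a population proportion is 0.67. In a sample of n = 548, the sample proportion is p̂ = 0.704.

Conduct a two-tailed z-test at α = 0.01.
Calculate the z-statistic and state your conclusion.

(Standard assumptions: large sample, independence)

Answer: z = 1.6927, fail to reject H₀

Derivation:
H₀: p = 0.67, H₁: p ≠ 0.67
Standard error: SE = √(p₀(1-p₀)/n) = √(0.67×0.33/548) = 0.020086
z-statistic: z = (p̂ - p₀)/SE = (0.704 - 0.67)/0.020086 = 1.6927
Critical value: z_0.005 = ±2.576
p-value = 0.0905
Decision: fail to reject H₀ at α = 0.01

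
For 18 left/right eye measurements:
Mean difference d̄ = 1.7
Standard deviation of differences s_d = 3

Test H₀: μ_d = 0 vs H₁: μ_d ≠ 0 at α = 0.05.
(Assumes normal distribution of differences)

Answer: t = 2.4042, reject H₀

Derivation:
df = n - 1 = 17
SE = s_d/√n = 3/√18 = 0.7071
t = d̄/SE = 1.7/0.7071 = 2.4042
Critical value: t_{0.025,17} = ±2.110
p-value ≈ 0.0279
Decision: reject H₀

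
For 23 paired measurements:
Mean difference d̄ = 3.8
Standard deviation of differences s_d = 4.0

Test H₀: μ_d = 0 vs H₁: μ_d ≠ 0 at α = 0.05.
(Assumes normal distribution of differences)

Answer: t = 4.5558, reject H₀

Derivation:
df = n - 1 = 22
SE = s_d/√n = 4.0/√23 = 0.8341
t = d̄/SE = 3.8/0.8341 = 4.5558
Critical value: t_{0.025,22} = ±2.074
p-value ≈ 0.0002
Decision: reject H₀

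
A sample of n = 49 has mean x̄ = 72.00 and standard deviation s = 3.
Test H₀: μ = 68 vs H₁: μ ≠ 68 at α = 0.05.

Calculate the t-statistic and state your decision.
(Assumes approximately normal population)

Answer: t = 9.3327, reject H₀

Derivation:
df = n - 1 = 48
SE = s/√n = 3/√49 = 0.4286
t = (x̄ - μ₀)/SE = (72.00 - 68)/0.4286 = 9.3327
Critical value: t_{0.025,48} = ±2.011
p-value < 0.0001
Decision: reject H₀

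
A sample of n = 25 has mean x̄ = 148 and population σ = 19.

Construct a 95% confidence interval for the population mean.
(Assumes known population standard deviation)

Confidence level: 95%, α = 0.05
z_0.025 = 1.960
SE = σ/√n = 19/√25 = 3.8000
Margin of error = 1.960 × 3.8000 = 7.4480
CI: x̄ ± margin = 148 ± 7.4480
CI: (140.5520, 155.4480)

Answer: (140.5520, 155.4480)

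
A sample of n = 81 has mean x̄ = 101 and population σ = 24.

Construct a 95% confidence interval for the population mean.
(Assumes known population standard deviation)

Confidence level: 95%, α = 0.05
z_0.025 = 1.960
SE = σ/√n = 24/√81 = 2.6667
Margin of error = 1.960 × 2.6667 = 5.2267
CI: x̄ ± margin = 101 ± 5.2267
CI: (95.7733, 106.2267)

Answer: (95.7733, 106.2267)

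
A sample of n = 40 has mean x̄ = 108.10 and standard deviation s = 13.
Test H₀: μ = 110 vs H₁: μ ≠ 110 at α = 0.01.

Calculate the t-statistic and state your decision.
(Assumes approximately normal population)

Answer: t = -0.9243, fail to reject H₀

Derivation:
df = n - 1 = 39
SE = s/√n = 13/√40 = 2.0555
t = (x̄ - μ₀)/SE = (108.10 - 110)/2.0555 = -0.9243
Critical value: t_{0.005,39} = ±2.708
p-value ≈ 0.3610
Decision: fail to reject H₀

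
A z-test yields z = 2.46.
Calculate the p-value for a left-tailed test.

For z = 2.46:
p = P(Z < 2.46) = Φ(2.46) = 0.9931

Answer: p-value ≈ 0.9931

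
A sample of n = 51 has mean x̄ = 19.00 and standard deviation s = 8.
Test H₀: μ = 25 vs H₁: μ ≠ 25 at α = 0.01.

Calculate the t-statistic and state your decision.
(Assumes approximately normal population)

Answer: t = -5.3562, reject H₀

Derivation:
df = n - 1 = 50
SE = s/√n = 8/√51 = 1.1202
t = (x̄ - μ₀)/SE = (19.00 - 25)/1.1202 = -5.3562
Critical value: t_{0.005,50} = ±2.678
p-value < 0.0001
Decision: reject H₀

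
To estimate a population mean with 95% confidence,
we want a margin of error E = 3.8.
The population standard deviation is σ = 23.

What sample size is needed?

z_0.025 = 1.960
n = (z×σ/E)² = (1.960×23/3.8)²
n = 140.7345
Round up: n = 141

Answer: n = 141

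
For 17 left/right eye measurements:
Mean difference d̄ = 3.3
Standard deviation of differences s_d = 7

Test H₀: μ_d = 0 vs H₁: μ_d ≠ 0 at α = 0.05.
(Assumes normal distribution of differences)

df = n - 1 = 16
SE = s_d/√n = 7/√17 = 1.6977
t = d̄/SE = 3.3/1.6977 = 1.9438
Critical value: t_{0.025,16} = ±2.120
p-value ≈ 0.0697
Decision: fail to reject H₀

Answer: t = 1.9438, fail to reject H₀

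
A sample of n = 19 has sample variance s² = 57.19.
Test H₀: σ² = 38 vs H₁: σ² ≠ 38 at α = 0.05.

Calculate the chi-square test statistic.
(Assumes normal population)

Answer: χ² = 27.0900, fail to reject H₀

Derivation:
df = n - 1 = 18
χ² = (n-1)s²/σ₀² = 18×57.19/38 = 27.0900
Critical values: χ²_{0.975,18} = 8.231, χ²_{0.025,18} = 31.526
Rejection region: χ² < 8.231 or χ² > 31.526
Decision: fail to reject H₀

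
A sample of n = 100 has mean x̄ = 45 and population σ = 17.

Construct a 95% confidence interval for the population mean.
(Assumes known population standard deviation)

Confidence level: 95%, α = 0.05
z_0.025 = 1.960
SE = σ/√n = 17/√100 = 1.7000
Margin of error = 1.960 × 1.7000 = 3.3320
CI: x̄ ± margin = 45 ± 3.3320
CI: (41.6680, 48.3320)

Answer: (41.6680, 48.3320)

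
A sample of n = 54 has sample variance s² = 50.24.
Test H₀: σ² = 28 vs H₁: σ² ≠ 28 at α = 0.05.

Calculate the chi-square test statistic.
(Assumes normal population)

Answer: χ² = 95.0971, reject H₀

Derivation:
df = n - 1 = 53
χ² = (n-1)s²/σ₀² = 53×50.24/28 = 95.0971
Critical values: χ²_{0.975,53} = 34.776, χ²_{0.025,53} = 75.002
Rejection region: χ² < 34.776 or χ² > 75.002
Decision: reject H₀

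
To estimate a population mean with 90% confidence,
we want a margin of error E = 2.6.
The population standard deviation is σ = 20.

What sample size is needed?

Answer: n = 161

Derivation:
z_0.05 = 1.645
n = (z×σ/E)² = (1.645×20/2.6)²
n = 160.1198
Round up: n = 161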